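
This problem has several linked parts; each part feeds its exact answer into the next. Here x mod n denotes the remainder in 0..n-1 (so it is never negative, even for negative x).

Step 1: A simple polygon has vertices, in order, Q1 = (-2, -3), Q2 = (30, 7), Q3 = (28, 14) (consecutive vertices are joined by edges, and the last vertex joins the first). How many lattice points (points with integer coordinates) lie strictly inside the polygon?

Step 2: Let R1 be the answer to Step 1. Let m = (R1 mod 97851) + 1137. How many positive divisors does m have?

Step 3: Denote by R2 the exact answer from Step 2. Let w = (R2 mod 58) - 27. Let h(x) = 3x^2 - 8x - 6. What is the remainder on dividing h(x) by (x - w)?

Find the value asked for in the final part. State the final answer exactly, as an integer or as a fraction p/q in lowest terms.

1229

Step 1: cross terms: (-2*7 - 30*-3)=76, (30*14 - 28*7)=224, (28*-3 - -2*14)=-56; twice the area = |244| = 244; area = 122; boundary points = 2 + 1 + 1 = 4; strictly interior points = area - boundary/2 + 1 = 121; answer 121
Step 2: R1 = 121; m = 1258; 1258 = 2 * 17 * 37; number of divisors = (1+1) * (1+1) * (1+1) = 8; answer 8
Step 3: R2 = 8; w = -19; remainder = value at the root: 3*(-19)^2 - 8*(-19)^1 - 6 = (1083) + (152) + (-6) = 1229; answer 1229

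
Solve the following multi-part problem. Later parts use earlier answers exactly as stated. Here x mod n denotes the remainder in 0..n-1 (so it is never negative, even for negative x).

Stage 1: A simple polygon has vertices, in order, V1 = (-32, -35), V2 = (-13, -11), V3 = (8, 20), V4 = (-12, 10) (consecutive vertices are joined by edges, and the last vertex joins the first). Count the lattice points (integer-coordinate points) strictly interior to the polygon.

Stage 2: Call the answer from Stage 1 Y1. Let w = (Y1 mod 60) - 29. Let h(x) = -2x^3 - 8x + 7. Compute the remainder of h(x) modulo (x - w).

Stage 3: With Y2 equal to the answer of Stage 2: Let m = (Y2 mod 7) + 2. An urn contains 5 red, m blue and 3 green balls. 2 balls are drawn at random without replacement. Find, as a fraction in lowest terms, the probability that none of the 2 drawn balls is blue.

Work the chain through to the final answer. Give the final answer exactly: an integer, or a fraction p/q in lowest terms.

7/30

Stage 1: cross terms: (-32*-11 - -13*-35)=-103, (-13*20 - 8*-11)=-172, (8*10 - -12*20)=320, (-12*-35 - -32*10)=740; twice the area = |785| = 785; area = 785/2; boundary points = 1 + 1 + 10 + 5 = 17; strictly interior points = area - boundary/2 + 1 = 385; answer 385
Stage 2: Y1 = 385; w = -4; remainder = value at the root: -2*(-4)^3 - 8*(-4)^1 + 7 = (128) + (32) + (7) = 167; answer 167
Stage 3: Y2 = 167; m = 8; total draws C(16,2) = 120; favorable C(8,2) = 28; P = 7/30; answer 7/30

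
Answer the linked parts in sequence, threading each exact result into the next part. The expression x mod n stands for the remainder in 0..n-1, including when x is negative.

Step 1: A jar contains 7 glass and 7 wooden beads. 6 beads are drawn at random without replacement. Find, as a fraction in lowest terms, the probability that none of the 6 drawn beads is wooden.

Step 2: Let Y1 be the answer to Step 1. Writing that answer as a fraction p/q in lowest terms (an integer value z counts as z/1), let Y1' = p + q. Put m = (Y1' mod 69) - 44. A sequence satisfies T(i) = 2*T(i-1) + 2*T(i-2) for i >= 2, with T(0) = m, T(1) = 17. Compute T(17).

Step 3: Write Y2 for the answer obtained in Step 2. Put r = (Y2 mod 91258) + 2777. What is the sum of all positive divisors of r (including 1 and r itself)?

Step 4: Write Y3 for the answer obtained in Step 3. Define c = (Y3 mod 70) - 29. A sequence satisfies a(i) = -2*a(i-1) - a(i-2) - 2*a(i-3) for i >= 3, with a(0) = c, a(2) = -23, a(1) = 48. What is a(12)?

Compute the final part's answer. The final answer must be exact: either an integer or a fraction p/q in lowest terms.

Step 1: total draws C(14,6) = 3003; favorable C(7,6) = 7; P = 1/429; answer 1/429
Step 2: Y1 = 1/429; threaded value p + q = 430; m = -28; T(2) = 2*(17) + 2*(-28) = -22; iterating: T(2)=-22, T(3)=-10, T(4)=-64, T(5)=-148, T(6)=-424, T(7)=-1144, T(8)=-3136, T(9)=-8560, T(10)=-23392, T(11)=-63904, T(12)=-174592, T(13)=-476992, T(14)=-1303168, T(15)=-3560320, T(16)=-9726976, T(17)=-26574592; answer -26574592
Step 3: Y2 = -26574592; r = 75521; 75521 is prime, so its only divisors are 1 and 75521; sigma = 1 + 75521 = 75522; answer 75522
Step 4: Y3 = 75522; c = 33; a(3) = -2*(-23) - 1*(48) - 2*(33) = -68; iterating: a(3)=-68, a(4)=63, a(5)=-12, a(6)=97, a(7)=-308, a(8)=543, a(9)=-972, a(10)=2017, a(11)=-4148, a(12)=8223; answer 8223

8223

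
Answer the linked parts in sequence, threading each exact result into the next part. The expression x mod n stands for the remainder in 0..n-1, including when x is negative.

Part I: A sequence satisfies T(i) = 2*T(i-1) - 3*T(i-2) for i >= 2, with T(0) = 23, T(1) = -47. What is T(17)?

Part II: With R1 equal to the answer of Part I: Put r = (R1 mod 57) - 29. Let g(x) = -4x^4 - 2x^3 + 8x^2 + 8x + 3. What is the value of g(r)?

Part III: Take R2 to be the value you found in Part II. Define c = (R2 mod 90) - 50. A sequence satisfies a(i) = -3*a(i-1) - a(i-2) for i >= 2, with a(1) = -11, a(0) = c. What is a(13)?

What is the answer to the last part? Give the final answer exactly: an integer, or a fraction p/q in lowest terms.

-825275

Part I: T(2) = 2*(-47) - 3*(23) = -163; iterating: T(2)=-163, T(3)=-185, T(4)=119, T(5)=793, T(6)=1229, T(7)=79, T(8)=-3529, T(9)=-7295, T(10)=-4003, T(11)=13879, T(12)=39767, T(13)=37897, T(14)=-43507, T(15)=-200705, T(16)=-270889, T(17)=60337; answer 60337
Part II: R1 = 60337; r = 2; -4*(2)^4 - 2*(2)^3 + 8*(2)^2 + 8*(2)^1 + 3 = (-64) + (-16) + (32) + (16) + (3) = -29; answer -29
Part III: R2 = -29; c = 11; a(2) = -3*(-11) - 1*(11) = 22; iterating: a(2)=22, a(3)=-55, a(4)=143, a(5)=-374, a(6)=979, a(7)=-2563, a(8)=6710, a(9)=-17567, a(10)=45991, a(11)=-120406, a(12)=315227, a(13)=-825275; answer -825275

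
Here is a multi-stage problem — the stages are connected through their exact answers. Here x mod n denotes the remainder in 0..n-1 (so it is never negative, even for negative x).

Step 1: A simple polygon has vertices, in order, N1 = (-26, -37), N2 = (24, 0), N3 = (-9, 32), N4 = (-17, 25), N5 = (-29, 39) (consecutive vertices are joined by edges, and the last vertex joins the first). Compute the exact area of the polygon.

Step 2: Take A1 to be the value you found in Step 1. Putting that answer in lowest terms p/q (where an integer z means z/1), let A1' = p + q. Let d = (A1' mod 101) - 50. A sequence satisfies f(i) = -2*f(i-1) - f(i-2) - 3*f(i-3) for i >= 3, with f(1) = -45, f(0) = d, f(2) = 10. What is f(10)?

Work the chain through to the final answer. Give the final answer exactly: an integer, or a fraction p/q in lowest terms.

Step 1: cross terms: (-26*0 - 24*-37)=888, (24*32 - -9*0)=768, (-9*25 - -17*32)=319, (-17*39 - -29*25)=62, (-29*-37 - -26*39)=2087; twice the area = |4124| = 4124; area = 2062; answer 2062
Step 2: A1 = 2062; threaded value p + q = 2063; d = -7; f(3) = -2*(10) - 1*(-45) - 3*(-7) = 46; iterating: f(3)=46, f(4)=33, f(5)=-142, f(6)=113, f(7)=-183, f(8)=679, f(9)=-1514, f(10)=2898; answer 2898

2898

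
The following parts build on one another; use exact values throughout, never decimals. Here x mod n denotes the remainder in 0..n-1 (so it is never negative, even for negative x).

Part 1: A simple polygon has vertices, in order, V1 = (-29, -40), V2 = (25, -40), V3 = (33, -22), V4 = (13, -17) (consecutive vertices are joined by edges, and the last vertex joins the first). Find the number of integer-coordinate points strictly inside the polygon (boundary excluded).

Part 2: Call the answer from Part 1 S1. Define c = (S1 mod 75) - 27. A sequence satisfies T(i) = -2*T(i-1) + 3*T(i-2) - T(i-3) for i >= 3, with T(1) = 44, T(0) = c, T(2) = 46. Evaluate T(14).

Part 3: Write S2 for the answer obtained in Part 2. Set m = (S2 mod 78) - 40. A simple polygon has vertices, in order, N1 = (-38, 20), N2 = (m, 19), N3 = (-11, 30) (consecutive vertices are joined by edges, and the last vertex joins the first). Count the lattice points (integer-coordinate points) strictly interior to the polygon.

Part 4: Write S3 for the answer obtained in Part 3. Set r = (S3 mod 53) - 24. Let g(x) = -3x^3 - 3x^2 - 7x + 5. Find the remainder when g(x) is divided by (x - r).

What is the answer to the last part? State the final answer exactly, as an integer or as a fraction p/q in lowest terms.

Part 1: cross terms: (-29*-40 - 25*-40)=2160, (25*-22 - 33*-40)=770, (33*-17 - 13*-22)=-275, (13*-40 - -29*-17)=-1013; twice the area = |1642| = 1642; area = 821; boundary points = 54 + 2 + 5 + 1 = 62; strictly interior points = area - boundary/2 + 1 = 791; answer 791
Part 2: S1 = 791; c = 14; T(3) = -2*(46) + 3*(44) - 1*(14) = 26; iterating: T(3)=26, T(4)=42, T(5)=-52, T(6)=204, T(7)=-606, T(8)=1876, T(9)=-5774, T(10)=17782, T(11)=-54762, T(12)=168644, T(13)=-519356, T(14)=1599406; answer 1599406
Part 3: S2 = 1599406; m = -24; cross terms: (-38*19 - -24*20)=-242, (-24*30 - -11*19)=-511, (-11*20 - -38*30)=920; twice the area = |167| = 167; area = 167/2; boundary points = 1 + 1 + 1 = 3; strictly interior points = area - boundary/2 + 1 = 83; answer 83
Part 4: S3 = 83; r = 6; remainder = value at the root: -3*(6)^3 - 3*(6)^2 - 7*(6)^1 + 5 = (-648) + (-108) + (-42) + (5) = -793; answer -793

-793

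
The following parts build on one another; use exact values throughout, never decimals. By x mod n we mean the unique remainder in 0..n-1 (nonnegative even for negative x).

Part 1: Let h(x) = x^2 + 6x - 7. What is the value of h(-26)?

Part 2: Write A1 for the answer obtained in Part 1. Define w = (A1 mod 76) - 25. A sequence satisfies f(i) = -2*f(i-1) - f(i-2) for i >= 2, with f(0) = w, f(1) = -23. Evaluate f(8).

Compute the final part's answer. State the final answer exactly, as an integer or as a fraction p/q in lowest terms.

-40

Part 1: 1*(-26)^2 + 6*(-26)^1 - 7 = (676) + (-156) + (-7) = 513; answer 513
Part 2: A1 = 513; w = 32; f(2) = -2*(-23) - 1*(32) = 14; iterating: f(2)=14, f(3)=-5, f(4)=-4, f(5)=13, f(6)=-22, f(7)=31, f(8)=-40; answer -40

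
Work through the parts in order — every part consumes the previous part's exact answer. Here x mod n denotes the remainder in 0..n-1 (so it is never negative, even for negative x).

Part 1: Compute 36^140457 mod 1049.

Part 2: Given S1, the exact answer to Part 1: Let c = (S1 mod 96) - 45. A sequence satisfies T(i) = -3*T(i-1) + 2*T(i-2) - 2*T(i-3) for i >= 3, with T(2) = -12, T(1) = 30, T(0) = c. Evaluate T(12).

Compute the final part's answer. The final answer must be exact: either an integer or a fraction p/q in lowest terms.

-4800978

Part 1: squarings mod 1049: 36^1=36, 36^2=247, 36^4=167, 36^8=615, 36^16=585, 36^32=251, 36^64=61, 36^128=574, 36^256=90, 36^512=757, 36^1024=295, 36^2048=1007, 36^4096=715, 36^8192=362, 36^16384=968, 36^32768=267, 36^65536=1006, 36^131072=800; 36^140457 = 36^1 * 36^8 * 36^32 * 36^128 * 36^1024 * 36^8192 * 36^131072 = 946 (mod 1049); answer 946
Part 2: S1 = 946; c = 37; T(3) = -3*(-12) + 2*(30) - 2*(37) = 22; iterating: T(3)=22, T(4)=-150, T(5)=518, T(6)=-1898, T(7)=7030, T(8)=-25922, T(9)=95622, T(10)=-352770, T(11)=1301398, T(12)=-4800978; answer -4800978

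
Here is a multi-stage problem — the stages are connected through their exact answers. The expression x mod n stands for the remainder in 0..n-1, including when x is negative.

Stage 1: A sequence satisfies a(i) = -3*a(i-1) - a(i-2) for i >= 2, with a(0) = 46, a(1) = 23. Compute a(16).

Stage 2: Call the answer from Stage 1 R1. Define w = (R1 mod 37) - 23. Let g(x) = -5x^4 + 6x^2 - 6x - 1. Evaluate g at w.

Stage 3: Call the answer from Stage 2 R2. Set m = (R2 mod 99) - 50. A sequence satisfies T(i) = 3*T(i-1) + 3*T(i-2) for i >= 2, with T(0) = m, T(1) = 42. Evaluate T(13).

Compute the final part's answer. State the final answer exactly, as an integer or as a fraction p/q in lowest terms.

139018842

Stage 1: a(2) = -3*(23) - 1*(46) = -115; iterating: a(2)=-115, a(3)=322, a(4)=-851, a(5)=2231, a(6)=-5842, a(7)=15295, a(8)=-40043, a(9)=104834, a(10)=-274459, a(11)=718543, a(12)=-1881170, a(13)=4924967, a(14)=-12893731, a(15)=33756226, a(16)=-88374947; answer -88374947
Stage 2: R1 = -88374947; w = 11; -5*(11)^4 + 6*(11)^2 - 6*(11)^1 - 1 = (-73205) + (726) + (-66) + (-1) = -72546; answer -72546
Stage 3: R2 = -72546; m = -29; T(2) = 3*(42) + 3*(-29) = 39; iterating: T(2)=39, T(3)=243, T(4)=846, T(5)=3267, T(6)=12339, T(7)=46818, T(8)=177471, T(9)=672867, T(10)=2551014, T(11)=9671643, T(12)=36667971, T(13)=139018842; answer 139018842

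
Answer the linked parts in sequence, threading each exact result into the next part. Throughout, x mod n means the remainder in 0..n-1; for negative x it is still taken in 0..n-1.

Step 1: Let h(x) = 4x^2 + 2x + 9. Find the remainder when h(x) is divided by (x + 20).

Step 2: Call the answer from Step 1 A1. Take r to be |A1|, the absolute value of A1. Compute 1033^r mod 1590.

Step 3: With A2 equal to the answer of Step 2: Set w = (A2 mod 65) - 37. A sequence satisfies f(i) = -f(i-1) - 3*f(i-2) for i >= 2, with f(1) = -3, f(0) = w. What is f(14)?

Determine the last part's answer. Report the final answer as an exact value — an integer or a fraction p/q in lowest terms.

Step 1: remainder = value at the root: 4*(-20)^2 + 2*(-20)^1 + 9 = (1600) + (-40) + (9) = 1569; answer 1569
Step 2: A1 = 1569; r = 1569; squarings mod 1590: 1033^1=1033, 1033^2=199, 1033^4=1441, 1033^8=1531, 1033^16=301, 1033^32=1561, 1033^64=841, 1033^128=1321, 1033^256=811, 1033^512=1051, 1033^1024=1141; 1033^1569 = 1033^1 * 1033^32 * 1033^512 * 1033^1024 = 1063 (mod 1590); answer 1063
Step 3: A2 = 1063; w = -14; f(2) = -1*(-3) - 3*(-14) = 45; iterating: f(2)=45, f(3)=-36, f(4)=-99, f(5)=207, f(6)=90, f(7)=-711, f(8)=441, f(9)=1692, f(10)=-3015, f(11)=-2061, f(12)=11106, f(13)=-4923, f(14)=-28395; answer -28395

-28395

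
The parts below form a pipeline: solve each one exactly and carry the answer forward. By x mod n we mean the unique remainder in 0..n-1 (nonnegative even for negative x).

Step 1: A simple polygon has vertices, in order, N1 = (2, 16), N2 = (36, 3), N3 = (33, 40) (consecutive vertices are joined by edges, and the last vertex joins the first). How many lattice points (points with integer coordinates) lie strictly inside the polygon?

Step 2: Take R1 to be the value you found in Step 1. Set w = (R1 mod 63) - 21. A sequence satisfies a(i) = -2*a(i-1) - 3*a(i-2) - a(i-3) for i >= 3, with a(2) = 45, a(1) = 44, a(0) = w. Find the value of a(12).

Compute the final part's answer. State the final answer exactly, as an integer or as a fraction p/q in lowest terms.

Step 1: cross terms: (2*3 - 36*16)=-570, (36*40 - 33*3)=1341, (33*16 - 2*40)=448; twice the area = |1219| = 1219; area = 1219/2; boundary points = 1 + 1 + 1 = 3; strictly interior points = area - boundary/2 + 1 = 609; answer 609
Step 2: R1 = 609; w = 21; a(3) = -2*(45) - 3*(44) - 1*(21) = -243; iterating: a(3)=-243, a(4)=307, a(5)=70, a(6)=-818, a(7)=1119, a(8)=146, a(9)=-2831, a(10)=4105, a(11)=137, a(12)=-9758; answer -9758

-9758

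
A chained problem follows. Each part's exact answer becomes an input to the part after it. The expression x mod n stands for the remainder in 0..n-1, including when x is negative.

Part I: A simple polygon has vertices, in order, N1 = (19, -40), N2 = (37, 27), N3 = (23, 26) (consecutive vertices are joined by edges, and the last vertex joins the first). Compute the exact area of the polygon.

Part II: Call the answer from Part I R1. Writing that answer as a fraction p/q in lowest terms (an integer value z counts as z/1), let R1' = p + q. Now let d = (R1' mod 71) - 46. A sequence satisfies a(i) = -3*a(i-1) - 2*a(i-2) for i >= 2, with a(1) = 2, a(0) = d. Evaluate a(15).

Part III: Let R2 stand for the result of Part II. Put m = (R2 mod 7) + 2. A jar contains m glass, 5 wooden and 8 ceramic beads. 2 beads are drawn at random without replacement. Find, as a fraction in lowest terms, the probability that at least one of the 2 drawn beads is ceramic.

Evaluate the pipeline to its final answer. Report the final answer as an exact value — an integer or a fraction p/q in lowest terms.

Part I: cross terms: (19*27 - 37*-40)=1993, (37*26 - 23*27)=341, (23*-40 - 19*26)=-1414; twice the area = |920| = 920; area = 460; answer 460
Part II: R1 = 460; threaded value p + q = 461; d = -11; a(2) = -3*(2) - 2*(-11) = 16; iterating: a(2)=16, a(3)=-52, a(4)=124, a(5)=-268, a(6)=556, a(7)=-1132, a(8)=2284, a(9)=-4588, a(10)=9196, a(11)=-18412, a(12)=36844, a(13)=-73708, a(14)=147436, a(15)=-294892; answer -294892
Part III: R2 = -294892; m = 6; total draws C(19,2) = 171; complement C(11,2) = 55; favorable 171 - 55 = 116; P = 116/171; answer 116/171

116/171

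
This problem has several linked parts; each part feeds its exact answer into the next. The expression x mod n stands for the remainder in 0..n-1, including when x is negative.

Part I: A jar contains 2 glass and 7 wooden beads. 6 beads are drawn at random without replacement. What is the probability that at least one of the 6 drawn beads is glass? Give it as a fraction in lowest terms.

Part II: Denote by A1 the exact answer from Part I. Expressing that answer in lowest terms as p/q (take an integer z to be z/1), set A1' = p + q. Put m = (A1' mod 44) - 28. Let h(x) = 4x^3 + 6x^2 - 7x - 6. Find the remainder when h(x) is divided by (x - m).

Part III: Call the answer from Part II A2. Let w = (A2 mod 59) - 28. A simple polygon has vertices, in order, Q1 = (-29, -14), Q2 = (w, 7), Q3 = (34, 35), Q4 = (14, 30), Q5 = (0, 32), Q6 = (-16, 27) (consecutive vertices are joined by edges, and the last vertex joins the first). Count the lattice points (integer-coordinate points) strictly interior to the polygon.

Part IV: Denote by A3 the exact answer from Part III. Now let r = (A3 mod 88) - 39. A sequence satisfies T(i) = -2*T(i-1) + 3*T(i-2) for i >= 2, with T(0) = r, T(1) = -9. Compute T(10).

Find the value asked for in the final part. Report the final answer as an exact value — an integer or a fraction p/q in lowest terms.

-413373

Part I: total draws C(9,6) = 84; complement C(7,6) = 7; favorable 84 - 7 = 77; P = 11/12; answer 11/12
Part II: A1 = 11/12; threaded value p + q = 23; m = -5; remainder = value at the root: 4*(-5)^3 + 6*(-5)^2 - 7*(-5)^1 - 6 = (-500) + (150) + (35) + (-6) = -321; answer -321
Part III: A2 = -321; w = 5; cross terms: (-29*7 - 5*-14)=-133, (5*35 - 34*7)=-63, (34*30 - 14*35)=530, (14*32 - 0*30)=448, (0*27 - -16*32)=512, (-16*-14 - -29*27)=1007; twice the area = |2301| = 2301; area = 2301/2; boundary points = 1 + 1 + 5 + 2 + 1 + 1 = 11; strictly interior points = area - boundary/2 + 1 = 1146; answer 1146
Part IV: A3 = 1146; r = -37; T(2) = -2*(-9) + 3*(-37) = -93; iterating: T(2)=-93, T(3)=159, T(4)=-597, T(5)=1671, T(6)=-5133, T(7)=15279, T(8)=-45957, T(9)=137751, T(10)=-413373; answer -413373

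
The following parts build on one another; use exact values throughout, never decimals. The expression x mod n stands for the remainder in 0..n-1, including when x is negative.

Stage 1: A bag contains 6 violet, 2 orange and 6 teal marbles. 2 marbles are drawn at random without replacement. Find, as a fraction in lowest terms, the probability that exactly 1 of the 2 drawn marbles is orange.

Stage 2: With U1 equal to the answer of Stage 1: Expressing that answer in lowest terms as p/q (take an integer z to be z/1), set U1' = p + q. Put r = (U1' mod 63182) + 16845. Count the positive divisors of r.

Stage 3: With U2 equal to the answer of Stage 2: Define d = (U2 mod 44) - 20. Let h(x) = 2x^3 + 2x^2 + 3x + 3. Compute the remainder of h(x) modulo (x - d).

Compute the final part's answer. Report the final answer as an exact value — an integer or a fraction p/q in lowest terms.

Stage 1: total draws C(14,2) = 91; favorable C(2,1)*C(12,1) = 24; P = 24/91; answer 24/91
Stage 2: U1 = 24/91; threaded value p + q = 115; r = 16960; 16960 = 2^6 * 5 * 53; number of divisors = (6+1) * (1+1) * (1+1) = 28; answer 28
Stage 3: U2 = 28; d = 8; remainder = value at the root: 2*(8)^3 + 2*(8)^2 + 3*(8)^1 + 3 = (1024) + (128) + (24) + (3) = 1179; answer 1179

1179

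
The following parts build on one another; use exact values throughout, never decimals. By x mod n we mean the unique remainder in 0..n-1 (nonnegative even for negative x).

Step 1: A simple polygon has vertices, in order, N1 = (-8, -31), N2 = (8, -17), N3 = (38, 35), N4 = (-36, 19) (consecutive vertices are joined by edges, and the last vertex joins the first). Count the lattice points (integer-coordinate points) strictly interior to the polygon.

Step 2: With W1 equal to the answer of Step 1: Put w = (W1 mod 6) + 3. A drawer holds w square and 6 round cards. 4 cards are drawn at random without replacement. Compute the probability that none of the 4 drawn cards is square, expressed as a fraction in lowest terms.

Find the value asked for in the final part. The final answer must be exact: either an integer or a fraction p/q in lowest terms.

1/33

Step 1: cross terms: (-8*-17 - 8*-31)=384, (8*35 - 38*-17)=926, (38*19 - -36*35)=1982, (-36*-31 - -8*19)=1268; twice the area = |4560| = 4560; area = 2280; boundary points = 2 + 2 + 2 + 2 = 8; strictly interior points = area - boundary/2 + 1 = 2277; answer 2277
Step 2: W1 = 2277; w = 6; total draws C(12,4) = 495; favorable C(6,4) = 15; P = 1/33; answer 1/33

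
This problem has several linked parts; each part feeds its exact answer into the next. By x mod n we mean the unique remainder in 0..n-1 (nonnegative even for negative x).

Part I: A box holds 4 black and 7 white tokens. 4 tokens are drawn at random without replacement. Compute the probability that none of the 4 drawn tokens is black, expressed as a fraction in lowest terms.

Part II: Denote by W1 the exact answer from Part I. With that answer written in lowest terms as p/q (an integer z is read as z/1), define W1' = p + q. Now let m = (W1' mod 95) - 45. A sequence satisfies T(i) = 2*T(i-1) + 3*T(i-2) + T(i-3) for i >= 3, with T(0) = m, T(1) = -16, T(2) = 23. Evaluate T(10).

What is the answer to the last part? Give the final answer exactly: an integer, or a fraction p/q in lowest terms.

Part I: total draws C(11,4) = 330; favorable C(7,4) = 35; P = 7/66; answer 7/66
Part II: W1 = 7/66; threaded value p + q = 73; m = 28; T(3) = 2*(23) + 3*(-16) + 1*(28) = 26; iterating: T(3)=26, T(4)=105, T(5)=311, T(6)=963, T(7)=2964, T(8)=9128, T(9)=28111, T(10)=86570; answer 86570

86570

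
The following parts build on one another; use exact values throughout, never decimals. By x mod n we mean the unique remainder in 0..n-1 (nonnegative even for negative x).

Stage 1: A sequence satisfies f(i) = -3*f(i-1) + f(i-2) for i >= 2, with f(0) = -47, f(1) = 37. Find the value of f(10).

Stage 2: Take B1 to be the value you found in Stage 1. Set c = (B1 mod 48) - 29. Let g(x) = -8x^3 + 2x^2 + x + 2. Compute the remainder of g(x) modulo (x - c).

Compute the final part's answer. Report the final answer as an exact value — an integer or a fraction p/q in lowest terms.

177158

Stage 1: f(2) = -3*(37) + 1*(-47) = -158; iterating: f(2)=-158, f(3)=511, f(4)=-1691, f(5)=5584, f(6)=-18443, f(7)=60913, f(8)=-201182, f(9)=664459, f(10)=-2194559; answer -2194559
Stage 2: B1 = -2194559; c = -28; remainder = value at the root: -8*(-28)^3 + 2*(-28)^2 + 1*(-28)^1 + 2 = (175616) + (1568) + (-28) + (2) = 177158; answer 177158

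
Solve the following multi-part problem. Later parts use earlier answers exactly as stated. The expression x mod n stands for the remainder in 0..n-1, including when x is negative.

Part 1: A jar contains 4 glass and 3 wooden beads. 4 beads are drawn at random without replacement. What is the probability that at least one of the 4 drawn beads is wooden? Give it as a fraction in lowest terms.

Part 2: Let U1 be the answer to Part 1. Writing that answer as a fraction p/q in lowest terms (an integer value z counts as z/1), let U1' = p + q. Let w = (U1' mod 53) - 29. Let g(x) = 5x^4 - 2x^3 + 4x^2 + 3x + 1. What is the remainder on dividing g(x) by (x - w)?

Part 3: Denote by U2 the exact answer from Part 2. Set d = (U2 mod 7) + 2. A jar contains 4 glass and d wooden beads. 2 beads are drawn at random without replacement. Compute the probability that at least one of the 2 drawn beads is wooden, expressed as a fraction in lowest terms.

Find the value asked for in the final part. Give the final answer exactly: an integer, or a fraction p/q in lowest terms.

13/15

Part 1: total draws C(7,4) = 35; complement C(4,4) = 1; favorable 35 - 1 = 34; P = 34/35; answer 34/35
Part 2: U1 = 34/35; threaded value p + q = 69; w = -13; remainder = value at the root: 5*(-13)^4 - 2*(-13)^3 + 4*(-13)^2 + 3*(-13)^1 + 1 = (142805) + (4394) + (676) + (-39) + (1) = 147837; answer 147837
Part 3: U2 = 147837; d = 6; total draws C(10,2) = 45; complement C(4,2) = 6; favorable 45 - 6 = 39; P = 13/15; answer 13/15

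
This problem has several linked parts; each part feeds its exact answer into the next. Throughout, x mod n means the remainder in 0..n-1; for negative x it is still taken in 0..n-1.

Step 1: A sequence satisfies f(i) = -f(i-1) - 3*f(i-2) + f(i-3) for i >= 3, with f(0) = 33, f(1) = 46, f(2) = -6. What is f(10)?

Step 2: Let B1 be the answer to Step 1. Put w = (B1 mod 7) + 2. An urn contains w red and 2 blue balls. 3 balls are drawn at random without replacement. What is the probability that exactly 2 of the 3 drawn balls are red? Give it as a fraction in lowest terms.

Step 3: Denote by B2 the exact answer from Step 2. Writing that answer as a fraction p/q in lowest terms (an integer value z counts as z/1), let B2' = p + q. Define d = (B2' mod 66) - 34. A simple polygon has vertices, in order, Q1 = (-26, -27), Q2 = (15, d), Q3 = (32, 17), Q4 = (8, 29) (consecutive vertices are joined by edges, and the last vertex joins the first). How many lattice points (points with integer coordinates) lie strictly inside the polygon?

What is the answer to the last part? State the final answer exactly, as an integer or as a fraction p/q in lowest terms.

Step 1: f(3) = -1*(-6) - 3*(46) + 1*(33) = -99; iterating: f(3)=-99, f(4)=163, f(5)=128, f(6)=-716, f(7)=495, f(8)=1781, f(9)=-3982, f(10)=-866; answer -866
Step 2: B1 = -866; w = 4; total draws C(6,3) = 20; favorable C(4,2)*C(2,1) = 12; P = 3/5; answer 3/5
Step 3: B2 = 3/5; threaded value p + q = 8; d = -26; cross terms: (-26*-26 - 15*-27)=1081, (15*17 - 32*-26)=1087, (32*29 - 8*17)=792, (8*-27 - -26*29)=538; twice the area = |3498| = 3498; area = 1749; boundary points = 1 + 1 + 12 + 2 = 16; strictly interior points = area - boundary/2 + 1 = 1742; answer 1742

1742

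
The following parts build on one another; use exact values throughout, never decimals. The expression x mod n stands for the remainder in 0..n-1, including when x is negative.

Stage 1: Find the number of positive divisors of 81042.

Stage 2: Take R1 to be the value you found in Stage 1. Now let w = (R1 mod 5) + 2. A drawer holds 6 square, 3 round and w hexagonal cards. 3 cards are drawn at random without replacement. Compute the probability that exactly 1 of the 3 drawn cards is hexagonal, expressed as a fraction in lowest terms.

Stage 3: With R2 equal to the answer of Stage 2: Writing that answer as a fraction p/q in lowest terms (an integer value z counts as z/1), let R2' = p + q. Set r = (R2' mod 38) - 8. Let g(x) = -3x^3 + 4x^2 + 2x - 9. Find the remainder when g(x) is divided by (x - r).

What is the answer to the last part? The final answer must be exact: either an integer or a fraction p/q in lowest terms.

Stage 1: 81042 = 2 * 3 * 13 * 1039; number of divisors = (1+1) * (1+1) * (1+1) * (1+1) = 16; answer 16
Stage 2: R1 = 16; w = 3; total draws C(12,3) = 220; favorable C(3,1)*C(9,2) = 108; P = 27/55; answer 27/55
Stage 3: R2 = 27/55; threaded value p + q = 82; r = -2; remainder = value at the root: -3*(-2)^3 + 4*(-2)^2 + 2*(-2)^1 - 9 = (24) + (16) + (-4) + (-9) = 27; answer 27

27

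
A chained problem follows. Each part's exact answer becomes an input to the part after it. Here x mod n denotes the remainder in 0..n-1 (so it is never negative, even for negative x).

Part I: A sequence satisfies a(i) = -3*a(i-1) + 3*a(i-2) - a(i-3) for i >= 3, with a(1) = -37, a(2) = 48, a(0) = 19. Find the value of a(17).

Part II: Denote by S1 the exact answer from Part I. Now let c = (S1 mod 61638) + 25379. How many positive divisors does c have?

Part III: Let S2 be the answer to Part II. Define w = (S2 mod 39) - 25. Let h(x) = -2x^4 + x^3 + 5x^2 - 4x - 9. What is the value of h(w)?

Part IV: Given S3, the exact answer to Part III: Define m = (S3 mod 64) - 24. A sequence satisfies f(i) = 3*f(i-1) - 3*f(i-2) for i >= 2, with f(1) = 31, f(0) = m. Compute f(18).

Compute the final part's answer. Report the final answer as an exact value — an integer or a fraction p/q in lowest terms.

-649539

Part I: a(3) = -3*(48) + 3*(-37) - 1*(19) = -274; iterating: a(3)=-274, a(4)=1003, a(5)=-3879, a(6)=14920, a(7)=-57400, a(8)=220839, a(9)=-849637, a(10)=3268828, a(11)=-12576234, a(12)=48384823, a(13)=-186151999, a(14)=716186700, a(15)=-2755400920, a(16)=10600914859, a(17)=-40785134037; answer -40785134037
Part II: S1 = -40785134037; c = 77924; 77924 = 2^2 * 7 * 11^2 * 23; number of divisors = (2+1) * (1+1) * (2+1) * (1+1) = 36; answer 36
Part III: S2 = 36; w = 11; -2*(11)^4 + 1*(11)^3 + 5*(11)^2 - 4*(11)^1 - 9 = (-29282) + (1331) + (605) + (-44) + (-9) = -27399; answer -27399
Part IV: S3 = -27399; m = 33; f(2) = 3*(31) - 3*(33) = -6; iterating: f(2)=-6, f(3)=-111, f(4)=-315, f(5)=-612, f(6)=-891, f(7)=-837, f(8)=162, f(9)=2997, f(10)=8505, f(11)=16524, f(12)=24057, f(13)=22599, f(14)=-4374, f(15)=-80919, f(16)=-229635, f(17)=-446148, f(18)=-649539; answer -649539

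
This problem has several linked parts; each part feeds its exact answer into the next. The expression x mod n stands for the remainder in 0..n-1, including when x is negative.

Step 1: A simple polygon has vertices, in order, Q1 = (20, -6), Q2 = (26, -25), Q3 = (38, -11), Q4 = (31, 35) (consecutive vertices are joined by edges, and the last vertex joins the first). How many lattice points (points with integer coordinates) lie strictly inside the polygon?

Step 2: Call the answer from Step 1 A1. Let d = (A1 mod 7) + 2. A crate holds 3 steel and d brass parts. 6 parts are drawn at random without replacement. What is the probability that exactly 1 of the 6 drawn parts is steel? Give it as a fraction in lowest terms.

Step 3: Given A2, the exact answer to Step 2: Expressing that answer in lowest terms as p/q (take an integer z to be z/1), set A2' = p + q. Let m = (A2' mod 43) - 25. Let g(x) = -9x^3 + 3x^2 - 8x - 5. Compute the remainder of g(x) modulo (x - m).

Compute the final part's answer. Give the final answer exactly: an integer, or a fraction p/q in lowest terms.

Step 1: cross terms: (20*-25 - 26*-6)=-344, (26*-11 - 38*-25)=664, (38*35 - 31*-11)=1671, (31*-6 - 20*35)=-886; twice the area = |1105| = 1105; area = 1105/2; boundary points = 1 + 2 + 1 + 1 = 5; strictly interior points = area - boundary/2 + 1 = 551; answer 551
Step 2: A1 = 551; d = 7; total draws C(10,6) = 210; favorable C(3,1)*C(7,5) = 63; P = 3/10; answer 3/10
Step 3: A2 = 3/10; threaded value p + q = 13; m = -12; remainder = value at the root: -9*(-12)^3 + 3*(-12)^2 - 8*(-12)^1 - 5 = (15552) + (432) + (96) + (-5) = 16075; answer 16075

16075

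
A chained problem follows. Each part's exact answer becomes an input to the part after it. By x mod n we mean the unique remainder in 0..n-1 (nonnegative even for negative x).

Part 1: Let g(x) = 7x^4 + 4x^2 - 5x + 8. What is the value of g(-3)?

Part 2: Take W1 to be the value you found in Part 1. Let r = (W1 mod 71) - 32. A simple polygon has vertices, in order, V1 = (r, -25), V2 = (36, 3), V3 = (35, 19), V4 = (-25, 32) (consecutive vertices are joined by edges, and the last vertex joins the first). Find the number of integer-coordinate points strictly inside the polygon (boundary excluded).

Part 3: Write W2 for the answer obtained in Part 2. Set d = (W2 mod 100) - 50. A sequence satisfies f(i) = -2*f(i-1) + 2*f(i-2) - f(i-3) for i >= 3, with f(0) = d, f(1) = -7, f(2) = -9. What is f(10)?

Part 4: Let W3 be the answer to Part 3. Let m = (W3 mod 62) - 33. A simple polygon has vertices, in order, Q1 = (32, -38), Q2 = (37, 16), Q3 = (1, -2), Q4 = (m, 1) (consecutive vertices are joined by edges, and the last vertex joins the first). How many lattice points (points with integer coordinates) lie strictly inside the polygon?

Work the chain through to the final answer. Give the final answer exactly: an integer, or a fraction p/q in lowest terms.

1213

Part 1: 7*(-3)^4 + 4*(-3)^2 - 5*(-3)^1 + 8 = (567) + (36) + (15) + (8) = 626; answer 626
Part 2: W1 = 626; r = 26; cross terms: (26*3 - 36*-25)=978, (36*19 - 35*3)=579, (35*32 - -25*19)=1595, (-25*-25 - 26*32)=-207; twice the area = |2945| = 2945; area = 2945/2; boundary points = 2 + 1 + 1 + 3 = 7; strictly interior points = area - boundary/2 + 1 = 1470; answer 1470
Part 3: W2 = 1470; d = 20; f(3) = -2*(-9) + 2*(-7) - 1*(20) = -16; iterating: f(3)=-16, f(4)=21, f(5)=-65, f(6)=188, f(7)=-527, f(8)=1495, f(9)=-4232, f(10)=11981; answer 11981
Part 4: W3 = 11981; m = -18; cross terms: (32*16 - 37*-38)=1918, (37*-2 - 1*16)=-90, (1*1 - -18*-2)=-35, (-18*-38 - 32*1)=652; twice the area = |2445| = 2445; area = 2445/2; boundary points = 1 + 18 + 1 + 1 = 21; strictly interior points = area - boundary/2 + 1 = 1213; answer 1213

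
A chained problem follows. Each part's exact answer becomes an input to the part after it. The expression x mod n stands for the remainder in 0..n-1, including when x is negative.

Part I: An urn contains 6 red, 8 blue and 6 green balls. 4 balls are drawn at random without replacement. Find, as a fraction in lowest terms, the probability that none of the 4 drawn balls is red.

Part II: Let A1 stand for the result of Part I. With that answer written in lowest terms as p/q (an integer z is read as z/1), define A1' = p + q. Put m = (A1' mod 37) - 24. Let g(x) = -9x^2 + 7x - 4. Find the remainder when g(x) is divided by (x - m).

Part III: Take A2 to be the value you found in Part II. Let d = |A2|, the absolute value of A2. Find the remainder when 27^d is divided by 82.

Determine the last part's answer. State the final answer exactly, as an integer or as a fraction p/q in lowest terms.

Part I: total draws C(20,4) = 4845; favorable C(14,4) = 1001; P = 1001/4845; answer 1001/4845
Part II: A1 = 1001/4845; threaded value p + q = 5846; m = -24; remainder = value at the root: -9*(-24)^2 + 7*(-24)^1 - 4 = (-5184) + (-168) + (-4) = -5356; answer -5356
Part III: A2 = -5356; d = 5356; squarings mod 82: 27^1=27, 27^2=73, 27^4=81, 27^8=1, 27^16=1, 27^32=1, 27^64=1, 27^128=1, 27^256=1, 27^512=1, 27^1024=1, 27^2048=1, 27^4096=1; 27^5356 = 27^4 * 27^8 * 27^32 * 27^64 * 27^128 * 27^1024 * 27^4096 = 81 (mod 82); answer 81

81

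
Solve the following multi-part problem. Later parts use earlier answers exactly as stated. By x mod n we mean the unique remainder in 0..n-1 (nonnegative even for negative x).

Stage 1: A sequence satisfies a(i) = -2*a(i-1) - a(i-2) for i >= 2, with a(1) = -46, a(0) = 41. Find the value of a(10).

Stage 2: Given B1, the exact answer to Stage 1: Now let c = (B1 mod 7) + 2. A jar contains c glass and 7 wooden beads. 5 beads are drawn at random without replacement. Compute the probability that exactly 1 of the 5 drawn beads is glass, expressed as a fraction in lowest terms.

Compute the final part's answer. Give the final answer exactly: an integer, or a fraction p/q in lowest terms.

5/9

Stage 1: a(2) = -2*(-46) - 1*(41) = 51; iterating: a(2)=51, a(3)=-56, a(4)=61, a(5)=-66, a(6)=71, a(7)=-76, a(8)=81, a(9)=-86, a(10)=91; answer 91
Stage 2: B1 = 91; c = 2; total draws C(9,5) = 126; favorable C(2,1)*C(7,4) = 70; P = 5/9; answer 5/9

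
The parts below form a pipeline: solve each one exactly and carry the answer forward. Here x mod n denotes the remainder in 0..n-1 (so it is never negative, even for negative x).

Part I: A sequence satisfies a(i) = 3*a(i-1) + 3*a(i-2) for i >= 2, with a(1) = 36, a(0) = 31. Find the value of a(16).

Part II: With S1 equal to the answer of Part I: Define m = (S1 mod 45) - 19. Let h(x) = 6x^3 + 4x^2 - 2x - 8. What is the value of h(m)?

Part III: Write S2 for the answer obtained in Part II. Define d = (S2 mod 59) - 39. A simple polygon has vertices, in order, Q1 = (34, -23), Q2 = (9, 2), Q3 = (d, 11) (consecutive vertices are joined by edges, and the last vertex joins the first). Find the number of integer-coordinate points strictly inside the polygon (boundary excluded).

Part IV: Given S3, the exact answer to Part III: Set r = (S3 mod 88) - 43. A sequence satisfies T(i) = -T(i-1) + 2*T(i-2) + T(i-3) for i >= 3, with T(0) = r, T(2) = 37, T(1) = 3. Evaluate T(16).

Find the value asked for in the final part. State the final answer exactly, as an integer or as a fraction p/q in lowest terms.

161421

Part I: a(2) = 3*(36) + 3*(31) = 201; iterating: a(2)=201, a(3)=711, a(4)=2736, a(5)=10341, a(6)=39231, a(7)=148716, a(8)=563841, a(9)=2137671, a(10)=8104536, a(11)=30726621, a(12)=116493471, a(13)=441660276, a(14)=1674461241, a(15)=6348364551, a(16)=24068477376; answer 24068477376
Part II: S1 = 24068477376; m = 17; 6*(17)^3 + 4*(17)^2 - 2*(17)^1 - 8 = (29478) + (1156) + (-34) + (-8) = 30592; answer 30592
Part III: S2 = 30592; d = -9; cross terms: (34*2 - 9*-23)=275, (9*11 - -9*2)=117, (-9*-23 - 34*11)=-167; twice the area = |225| = 225; area = 225/2; boundary points = 25 + 9 + 1 = 35; strictly interior points = area - boundary/2 + 1 = 96; answer 96
Part IV: S3 = 96; r = -35; T(3) = -1*(37) + 2*(3) + 1*(-35) = -66; iterating: T(3)=-66, T(4)=143, T(5)=-238, T(6)=458, T(7)=-791, T(8)=1469, T(9)=-2593, T(10)=4740, T(11)=-8457, T(12)=15344, T(13)=-27518, T(14)=49749, T(15)=-89441, T(16)=161421; answer 161421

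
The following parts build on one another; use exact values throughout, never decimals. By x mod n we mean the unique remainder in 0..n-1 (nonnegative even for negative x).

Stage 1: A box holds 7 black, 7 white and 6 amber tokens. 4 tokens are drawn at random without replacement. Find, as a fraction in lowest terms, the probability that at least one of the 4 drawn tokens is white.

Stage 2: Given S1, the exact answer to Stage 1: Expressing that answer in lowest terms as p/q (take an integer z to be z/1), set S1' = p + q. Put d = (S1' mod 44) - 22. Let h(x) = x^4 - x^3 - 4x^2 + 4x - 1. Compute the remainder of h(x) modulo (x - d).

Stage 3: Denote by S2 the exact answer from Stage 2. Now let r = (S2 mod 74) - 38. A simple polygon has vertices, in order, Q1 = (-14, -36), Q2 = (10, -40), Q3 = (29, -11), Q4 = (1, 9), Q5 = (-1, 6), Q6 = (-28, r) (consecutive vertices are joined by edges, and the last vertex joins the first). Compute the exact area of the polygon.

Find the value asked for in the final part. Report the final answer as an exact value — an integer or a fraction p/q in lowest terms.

Stage 1: total draws C(20,4) = 4845; complement C(13,4) = 715; favorable 4845 - 715 = 4130; P = 826/969; answer 826/969
Stage 2: S1 = 826/969; threaded value p + q = 1795; d = 13; remainder = value at the root: 1*(13)^4 - 1*(13)^3 - 4*(13)^2 + 4*(13)^1 - 1 = (28561) + (-2197) + (-676) + (52) + (-1) = 25739; answer 25739
Stage 3: S2 = 25739; r = 23; cross terms: (-14*-40 - 10*-36)=920, (10*-11 - 29*-40)=1050, (29*9 - 1*-11)=272, (1*6 - -1*9)=15, (-1*23 - -28*6)=145, (-28*-36 - -14*23)=1330; twice the area = |3732| = 3732; area = 1866; answer 1866

1866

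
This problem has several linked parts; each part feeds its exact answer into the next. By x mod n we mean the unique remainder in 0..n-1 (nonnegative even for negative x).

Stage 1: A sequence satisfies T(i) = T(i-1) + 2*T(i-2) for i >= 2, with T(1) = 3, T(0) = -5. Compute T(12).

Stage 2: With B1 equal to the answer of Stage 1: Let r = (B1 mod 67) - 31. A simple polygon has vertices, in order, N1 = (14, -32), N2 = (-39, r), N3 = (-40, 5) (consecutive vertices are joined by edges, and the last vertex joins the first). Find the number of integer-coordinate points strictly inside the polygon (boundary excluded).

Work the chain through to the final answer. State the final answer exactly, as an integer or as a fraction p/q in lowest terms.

Stage 1: T(2) = 1*(3) + 2*(-5) = -7; iterating: T(2)=-7, T(3)=-1, T(4)=-15, T(5)=-17, T(6)=-47, T(7)=-81, T(8)=-175, T(9)=-337, T(10)=-687, T(11)=-1361, T(12)=-2735; answer -2735
Stage 2: B1 = -2735; r = -19; cross terms: (14*-19 - -39*-32)=-1514, (-39*5 - -40*-19)=-955, (-40*-32 - 14*5)=1210; twice the area = |-1259| = 1259; area = 1259/2; boundary points = 1 + 1 + 1 = 3; strictly interior points = area - boundary/2 + 1 = 629; answer 629

629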